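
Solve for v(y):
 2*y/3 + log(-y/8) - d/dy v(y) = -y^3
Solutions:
 v(y) = C1 + y^4/4 + y^2/3 + y*log(-y) + y*(-3*log(2) - 1)


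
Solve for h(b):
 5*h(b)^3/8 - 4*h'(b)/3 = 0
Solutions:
 h(b) = -4*sqrt(-1/(C1 + 15*b))
 h(b) = 4*sqrt(-1/(C1 + 15*b))


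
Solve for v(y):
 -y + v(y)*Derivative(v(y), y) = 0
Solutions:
 v(y) = -sqrt(C1 + y^2)
 v(y) = sqrt(C1 + y^2)


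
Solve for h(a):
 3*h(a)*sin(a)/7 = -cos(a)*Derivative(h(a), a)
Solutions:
 h(a) = C1*cos(a)^(3/7)


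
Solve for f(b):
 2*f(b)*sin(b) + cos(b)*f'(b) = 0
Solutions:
 f(b) = C1*cos(b)^2


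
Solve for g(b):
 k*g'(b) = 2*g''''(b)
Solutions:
 g(b) = C1 + C2*exp(2^(2/3)*b*k^(1/3)/2) + C3*exp(2^(2/3)*b*k^(1/3)*(-1 + sqrt(3)*I)/4) + C4*exp(-2^(2/3)*b*k^(1/3)*(1 + sqrt(3)*I)/4)


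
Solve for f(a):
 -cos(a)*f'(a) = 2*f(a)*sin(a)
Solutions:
 f(a) = C1*cos(a)^2


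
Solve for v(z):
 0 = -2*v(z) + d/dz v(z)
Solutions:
 v(z) = C1*exp(2*z)


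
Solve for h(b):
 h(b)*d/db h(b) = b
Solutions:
 h(b) = -sqrt(C1 + b^2)
 h(b) = sqrt(C1 + b^2)


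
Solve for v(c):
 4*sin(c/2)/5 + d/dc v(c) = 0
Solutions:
 v(c) = C1 + 8*cos(c/2)/5


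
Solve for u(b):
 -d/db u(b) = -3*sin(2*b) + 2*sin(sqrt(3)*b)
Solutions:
 u(b) = C1 - 3*cos(2*b)/2 + 2*sqrt(3)*cos(sqrt(3)*b)/3


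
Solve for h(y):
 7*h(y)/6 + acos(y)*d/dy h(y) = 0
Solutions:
 h(y) = C1*exp(-7*Integral(1/acos(y), y)/6)


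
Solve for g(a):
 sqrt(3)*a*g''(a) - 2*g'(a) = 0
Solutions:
 g(a) = C1 + C2*a^(1 + 2*sqrt(3)/3)


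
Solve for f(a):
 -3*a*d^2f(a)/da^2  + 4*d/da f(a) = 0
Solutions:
 f(a) = C1 + C2*a^(7/3)


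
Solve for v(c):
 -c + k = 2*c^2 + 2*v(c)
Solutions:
 v(c) = -c^2 - c/2 + k/2


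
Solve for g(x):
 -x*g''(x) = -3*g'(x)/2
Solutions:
 g(x) = C1 + C2*x^(5/2)


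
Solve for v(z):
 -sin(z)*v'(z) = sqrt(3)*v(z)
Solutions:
 v(z) = C1*(cos(z) + 1)^(sqrt(3)/2)/(cos(z) - 1)^(sqrt(3)/2)


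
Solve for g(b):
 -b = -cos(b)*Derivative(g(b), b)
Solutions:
 g(b) = C1 + Integral(b/cos(b), b)


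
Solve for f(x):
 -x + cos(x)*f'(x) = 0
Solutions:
 f(x) = C1 + Integral(x/cos(x), x)


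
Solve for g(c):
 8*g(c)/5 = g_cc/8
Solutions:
 g(c) = C1*exp(-8*sqrt(5)*c/5) + C2*exp(8*sqrt(5)*c/5)


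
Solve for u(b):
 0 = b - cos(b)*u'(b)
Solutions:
 u(b) = C1 + Integral(b/cos(b), b)


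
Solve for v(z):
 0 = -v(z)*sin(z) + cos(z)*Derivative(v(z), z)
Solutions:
 v(z) = C1/cos(z)


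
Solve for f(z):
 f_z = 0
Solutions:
 f(z) = C1


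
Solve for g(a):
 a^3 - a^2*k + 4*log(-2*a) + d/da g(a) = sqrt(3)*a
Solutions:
 g(a) = C1 - a^4/4 + a^3*k/3 + sqrt(3)*a^2/2 - 4*a*log(-a) + 4*a*(1 - log(2))


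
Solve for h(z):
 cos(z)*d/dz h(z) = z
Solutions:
 h(z) = C1 + Integral(z/cos(z), z)


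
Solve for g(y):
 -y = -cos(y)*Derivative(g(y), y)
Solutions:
 g(y) = C1 + Integral(y/cos(y), y)


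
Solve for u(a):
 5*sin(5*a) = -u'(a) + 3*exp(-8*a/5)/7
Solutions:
 u(a) = C1 + cos(5*a) - 15*exp(-8*a/5)/56


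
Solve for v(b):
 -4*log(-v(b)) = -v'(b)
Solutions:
 -li(-v(b)) = C1 + 4*b


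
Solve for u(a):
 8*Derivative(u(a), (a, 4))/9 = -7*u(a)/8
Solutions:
 u(a) = (C1*sin(sqrt(3)*7^(1/4)*a/4) + C2*cos(sqrt(3)*7^(1/4)*a/4))*exp(-sqrt(3)*7^(1/4)*a/4) + (C3*sin(sqrt(3)*7^(1/4)*a/4) + C4*cos(sqrt(3)*7^(1/4)*a/4))*exp(sqrt(3)*7^(1/4)*a/4)


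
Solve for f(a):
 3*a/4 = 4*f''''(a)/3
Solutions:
 f(a) = C1 + C2*a + C3*a^2 + C4*a^3 + 3*a^5/640


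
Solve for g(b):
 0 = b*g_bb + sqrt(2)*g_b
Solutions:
 g(b) = C1 + C2*b^(1 - sqrt(2))


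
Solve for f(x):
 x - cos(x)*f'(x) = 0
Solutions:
 f(x) = C1 + Integral(x/cos(x), x)


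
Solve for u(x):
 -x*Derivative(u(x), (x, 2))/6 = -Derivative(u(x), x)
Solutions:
 u(x) = C1 + C2*x^7


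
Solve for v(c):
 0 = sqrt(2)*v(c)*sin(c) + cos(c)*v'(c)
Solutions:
 v(c) = C1*cos(c)^(sqrt(2))


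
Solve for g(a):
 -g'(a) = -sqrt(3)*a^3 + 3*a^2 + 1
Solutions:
 g(a) = C1 + sqrt(3)*a^4/4 - a^3 - a


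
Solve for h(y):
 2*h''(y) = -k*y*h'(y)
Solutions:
 h(y) = Piecewise((-sqrt(pi)*C1*erf(sqrt(k)*y/2)/sqrt(k) - C2, (k > 0) | (k < 0)), (-C1*y - C2, True))


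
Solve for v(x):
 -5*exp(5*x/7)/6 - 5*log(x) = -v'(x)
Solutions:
 v(x) = C1 + 5*x*log(x) - 5*x + 7*exp(5*x/7)/6


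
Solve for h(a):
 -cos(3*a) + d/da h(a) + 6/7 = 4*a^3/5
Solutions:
 h(a) = C1 + a^4/5 - 6*a/7 + sin(3*a)/3


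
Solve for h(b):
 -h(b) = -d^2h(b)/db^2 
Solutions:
 h(b) = C1*exp(-b) + C2*exp(b)


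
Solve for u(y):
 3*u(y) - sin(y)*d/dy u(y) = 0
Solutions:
 u(y) = C1*(cos(y) - 1)^(3/2)/(cos(y) + 1)^(3/2)


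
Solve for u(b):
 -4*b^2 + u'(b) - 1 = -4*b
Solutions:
 u(b) = C1 + 4*b^3/3 - 2*b^2 + b


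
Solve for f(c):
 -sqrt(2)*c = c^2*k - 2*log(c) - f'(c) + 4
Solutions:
 f(c) = C1 + c^3*k/3 + sqrt(2)*c^2/2 - 2*c*log(c) + 6*c


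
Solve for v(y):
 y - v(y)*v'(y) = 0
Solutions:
 v(y) = -sqrt(C1 + y^2)
 v(y) = sqrt(C1 + y^2)


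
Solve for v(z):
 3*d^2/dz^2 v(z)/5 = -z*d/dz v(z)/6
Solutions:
 v(z) = C1 + C2*erf(sqrt(5)*z/6)


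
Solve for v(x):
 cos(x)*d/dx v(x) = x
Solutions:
 v(x) = C1 + Integral(x/cos(x), x)


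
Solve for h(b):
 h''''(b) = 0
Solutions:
 h(b) = C1 + C2*b + C3*b^2 + C4*b^3


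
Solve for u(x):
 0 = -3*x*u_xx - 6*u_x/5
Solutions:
 u(x) = C1 + C2*x^(3/5)


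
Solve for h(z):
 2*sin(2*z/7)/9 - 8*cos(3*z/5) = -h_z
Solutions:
 h(z) = C1 + 40*sin(3*z/5)/3 + 7*cos(2*z/7)/9


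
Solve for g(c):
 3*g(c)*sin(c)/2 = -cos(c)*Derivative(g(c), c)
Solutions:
 g(c) = C1*cos(c)^(3/2)


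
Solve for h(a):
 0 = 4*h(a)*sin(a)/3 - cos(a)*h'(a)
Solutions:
 h(a) = C1/cos(a)^(4/3)


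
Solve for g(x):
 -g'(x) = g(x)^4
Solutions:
 g(x) = (-3^(2/3) - 3*3^(1/6)*I)*(1/(C1 + x))^(1/3)/6
 g(x) = (-3^(2/3) + 3*3^(1/6)*I)*(1/(C1 + x))^(1/3)/6
 g(x) = (1/(C1 + 3*x))^(1/3)


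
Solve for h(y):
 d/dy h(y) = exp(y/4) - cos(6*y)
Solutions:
 h(y) = C1 + 4*exp(y/4) - sin(6*y)/6


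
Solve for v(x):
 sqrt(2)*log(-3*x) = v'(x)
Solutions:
 v(x) = C1 + sqrt(2)*x*log(-x) + sqrt(2)*x*(-1 + log(3))


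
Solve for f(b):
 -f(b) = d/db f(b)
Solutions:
 f(b) = C1*exp(-b)


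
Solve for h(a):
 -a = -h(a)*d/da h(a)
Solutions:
 h(a) = -sqrt(C1 + a^2)
 h(a) = sqrt(C1 + a^2)


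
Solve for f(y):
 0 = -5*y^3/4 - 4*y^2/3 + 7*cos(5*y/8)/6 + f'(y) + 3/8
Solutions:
 f(y) = C1 + 5*y^4/16 + 4*y^3/9 - 3*y/8 - 28*sin(5*y/8)/15


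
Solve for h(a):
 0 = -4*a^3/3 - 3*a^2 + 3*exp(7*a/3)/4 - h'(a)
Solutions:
 h(a) = C1 - a^4/3 - a^3 + 9*exp(7*a/3)/28


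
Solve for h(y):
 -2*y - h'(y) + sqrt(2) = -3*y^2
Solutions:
 h(y) = C1 + y^3 - y^2 + sqrt(2)*y


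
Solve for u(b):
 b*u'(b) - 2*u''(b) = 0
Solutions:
 u(b) = C1 + C2*erfi(b/2)


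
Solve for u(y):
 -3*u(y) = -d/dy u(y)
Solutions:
 u(y) = C1*exp(3*y)


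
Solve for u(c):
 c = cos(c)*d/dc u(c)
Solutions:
 u(c) = C1 + Integral(c/cos(c), c)


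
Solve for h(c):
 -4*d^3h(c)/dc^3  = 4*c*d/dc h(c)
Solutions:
 h(c) = C1 + Integral(C2*airyai(-c) + C3*airybi(-c), c)


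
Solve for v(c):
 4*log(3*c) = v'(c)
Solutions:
 v(c) = C1 + 4*c*log(c) - 4*c + c*log(81)


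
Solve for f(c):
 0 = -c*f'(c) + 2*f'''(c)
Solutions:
 f(c) = C1 + Integral(C2*airyai(2^(2/3)*c/2) + C3*airybi(2^(2/3)*c/2), c)


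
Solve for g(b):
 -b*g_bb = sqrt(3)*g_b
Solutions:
 g(b) = C1 + C2*b^(1 - sqrt(3))


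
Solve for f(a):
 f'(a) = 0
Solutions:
 f(a) = C1


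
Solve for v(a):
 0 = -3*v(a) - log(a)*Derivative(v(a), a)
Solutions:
 v(a) = C1*exp(-3*li(a))


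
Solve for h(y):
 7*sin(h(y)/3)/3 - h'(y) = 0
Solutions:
 -7*y/3 + 3*log(cos(h(y)/3) - 1)/2 - 3*log(cos(h(y)/3) + 1)/2 = C1


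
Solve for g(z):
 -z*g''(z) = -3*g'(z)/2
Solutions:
 g(z) = C1 + C2*z^(5/2)


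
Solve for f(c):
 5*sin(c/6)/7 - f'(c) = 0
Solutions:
 f(c) = C1 - 30*cos(c/6)/7


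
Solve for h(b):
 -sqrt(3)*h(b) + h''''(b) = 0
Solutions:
 h(b) = C1*exp(-3^(1/8)*b) + C2*exp(3^(1/8)*b) + C3*sin(3^(1/8)*b) + C4*cos(3^(1/8)*b)


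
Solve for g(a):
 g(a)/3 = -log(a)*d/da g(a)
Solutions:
 g(a) = C1*exp(-li(a)/3)


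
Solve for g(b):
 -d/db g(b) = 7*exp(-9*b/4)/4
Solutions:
 g(b) = C1 + 7*exp(-9*b/4)/9


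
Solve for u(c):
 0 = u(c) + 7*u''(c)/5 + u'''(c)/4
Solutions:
 u(c) = C1*exp(c*(-56 + 392*2^(2/3)/(15*sqrt(379905) + 14351)^(1/3) + 2^(1/3)*(15*sqrt(379905) + 14351)^(1/3))/30)*sin(2^(1/3)*sqrt(3)*c*(-(15*sqrt(379905) + 14351)^(1/3) + 392*2^(1/3)/(15*sqrt(379905) + 14351)^(1/3))/30) + C2*exp(c*(-56 + 392*2^(2/3)/(15*sqrt(379905) + 14351)^(1/3) + 2^(1/3)*(15*sqrt(379905) + 14351)^(1/3))/30)*cos(2^(1/3)*sqrt(3)*c*(-(15*sqrt(379905) + 14351)^(1/3) + 392*2^(1/3)/(15*sqrt(379905) + 14351)^(1/3))/30) + C3*exp(-c*(392*2^(2/3)/(15*sqrt(379905) + 14351)^(1/3) + 28 + 2^(1/3)*(15*sqrt(379905) + 14351)^(1/3))/15)


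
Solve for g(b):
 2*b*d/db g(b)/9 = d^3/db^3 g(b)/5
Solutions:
 g(b) = C1 + Integral(C2*airyai(30^(1/3)*b/3) + C3*airybi(30^(1/3)*b/3), b)


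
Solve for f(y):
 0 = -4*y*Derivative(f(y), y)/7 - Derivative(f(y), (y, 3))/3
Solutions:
 f(y) = C1 + Integral(C2*airyai(-12^(1/3)*7^(2/3)*y/7) + C3*airybi(-12^(1/3)*7^(2/3)*y/7), y)


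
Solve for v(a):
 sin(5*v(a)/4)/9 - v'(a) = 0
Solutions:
 -a/9 + 2*log(cos(5*v(a)/4) - 1)/5 - 2*log(cos(5*v(a)/4) + 1)/5 = C1


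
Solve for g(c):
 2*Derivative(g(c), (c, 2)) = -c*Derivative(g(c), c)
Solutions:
 g(c) = C1 + C2*erf(c/2)


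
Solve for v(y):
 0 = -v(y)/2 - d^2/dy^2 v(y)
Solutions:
 v(y) = C1*sin(sqrt(2)*y/2) + C2*cos(sqrt(2)*y/2)


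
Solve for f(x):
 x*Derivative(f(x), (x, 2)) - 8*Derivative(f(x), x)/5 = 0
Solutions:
 f(x) = C1 + C2*x^(13/5)


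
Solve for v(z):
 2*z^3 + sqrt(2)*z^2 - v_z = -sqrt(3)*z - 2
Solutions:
 v(z) = C1 + z^4/2 + sqrt(2)*z^3/3 + sqrt(3)*z^2/2 + 2*z


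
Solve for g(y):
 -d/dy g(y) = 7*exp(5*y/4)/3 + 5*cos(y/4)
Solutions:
 g(y) = C1 - 28*exp(5*y/4)/15 - 20*sin(y/4)


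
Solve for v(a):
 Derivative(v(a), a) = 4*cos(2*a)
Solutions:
 v(a) = C1 + 2*sin(2*a)


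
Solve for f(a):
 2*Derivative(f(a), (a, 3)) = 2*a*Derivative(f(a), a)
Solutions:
 f(a) = C1 + Integral(C2*airyai(a) + C3*airybi(a), a)


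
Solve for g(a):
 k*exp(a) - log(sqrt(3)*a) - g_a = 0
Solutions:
 g(a) = C1 - a*log(a) + a*(1 - log(3)/2) + k*exp(a)


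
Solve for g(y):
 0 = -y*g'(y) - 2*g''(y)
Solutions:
 g(y) = C1 + C2*erf(y/2)


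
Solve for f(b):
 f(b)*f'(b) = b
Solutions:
 f(b) = -sqrt(C1 + b^2)
 f(b) = sqrt(C1 + b^2)


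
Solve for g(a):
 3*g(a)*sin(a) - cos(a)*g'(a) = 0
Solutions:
 g(a) = C1/cos(a)^3


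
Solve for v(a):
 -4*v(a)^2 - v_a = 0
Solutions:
 v(a) = 1/(C1 + 4*a)


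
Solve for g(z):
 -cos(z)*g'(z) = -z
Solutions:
 g(z) = C1 + Integral(z/cos(z), z)


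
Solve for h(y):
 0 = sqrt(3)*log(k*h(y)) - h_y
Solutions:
 li(k*h(y))/k = C1 + sqrt(3)*y


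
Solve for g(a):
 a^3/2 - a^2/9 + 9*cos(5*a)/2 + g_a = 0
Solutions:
 g(a) = C1 - a^4/8 + a^3/27 - 9*sin(5*a)/10


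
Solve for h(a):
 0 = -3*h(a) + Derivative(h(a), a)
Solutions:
 h(a) = C1*exp(3*a)


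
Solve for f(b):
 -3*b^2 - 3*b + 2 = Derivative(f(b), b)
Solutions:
 f(b) = C1 - b^3 - 3*b^2/2 + 2*b


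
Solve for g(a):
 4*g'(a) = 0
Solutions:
 g(a) = C1


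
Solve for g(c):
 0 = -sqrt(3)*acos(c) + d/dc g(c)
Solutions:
 g(c) = C1 + sqrt(3)*(c*acos(c) - sqrt(1 - c^2))


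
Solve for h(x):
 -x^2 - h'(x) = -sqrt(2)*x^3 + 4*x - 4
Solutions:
 h(x) = C1 + sqrt(2)*x^4/4 - x^3/3 - 2*x^2 + 4*x


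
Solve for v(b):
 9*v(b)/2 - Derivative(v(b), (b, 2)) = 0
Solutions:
 v(b) = C1*exp(-3*sqrt(2)*b/2) + C2*exp(3*sqrt(2)*b/2)


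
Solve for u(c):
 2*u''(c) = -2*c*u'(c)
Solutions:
 u(c) = C1 + C2*erf(sqrt(2)*c/2)


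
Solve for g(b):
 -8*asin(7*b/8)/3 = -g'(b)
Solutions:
 g(b) = C1 + 8*b*asin(7*b/8)/3 + 8*sqrt(64 - 49*b^2)/21


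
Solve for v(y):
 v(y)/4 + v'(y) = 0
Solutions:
 v(y) = C1*exp(-y/4)


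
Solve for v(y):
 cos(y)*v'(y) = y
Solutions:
 v(y) = C1 + Integral(y/cos(y), y)


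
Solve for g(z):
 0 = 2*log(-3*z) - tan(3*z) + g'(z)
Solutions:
 g(z) = C1 - 2*z*log(-z) - 2*z*log(3) + 2*z - log(cos(3*z))/3


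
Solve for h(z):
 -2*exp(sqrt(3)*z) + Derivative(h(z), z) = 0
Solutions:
 h(z) = C1 + 2*sqrt(3)*exp(sqrt(3)*z)/3


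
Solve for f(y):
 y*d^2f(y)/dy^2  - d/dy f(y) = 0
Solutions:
 f(y) = C1 + C2*y^2


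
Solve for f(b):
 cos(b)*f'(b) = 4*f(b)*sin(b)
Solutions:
 f(b) = C1/cos(b)^4


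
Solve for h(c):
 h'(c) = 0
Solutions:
 h(c) = C1


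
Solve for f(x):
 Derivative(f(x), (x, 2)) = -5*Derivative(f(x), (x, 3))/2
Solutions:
 f(x) = C1 + C2*x + C3*exp(-2*x/5)


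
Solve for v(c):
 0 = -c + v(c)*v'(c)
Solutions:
 v(c) = -sqrt(C1 + c^2)
 v(c) = sqrt(C1 + c^2)


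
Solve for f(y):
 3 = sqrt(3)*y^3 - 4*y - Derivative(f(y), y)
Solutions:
 f(y) = C1 + sqrt(3)*y^4/4 - 2*y^2 - 3*y


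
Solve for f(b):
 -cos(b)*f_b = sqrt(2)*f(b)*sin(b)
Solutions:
 f(b) = C1*cos(b)^(sqrt(2))


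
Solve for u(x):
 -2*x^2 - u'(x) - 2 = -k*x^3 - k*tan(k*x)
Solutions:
 u(x) = C1 + k*x^4/4 + k*Piecewise((-log(cos(k*x))/k, Ne(k, 0)), (0, True)) - 2*x^3/3 - 2*x


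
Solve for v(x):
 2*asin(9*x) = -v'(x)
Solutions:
 v(x) = C1 - 2*x*asin(9*x) - 2*sqrt(1 - 81*x^2)/9


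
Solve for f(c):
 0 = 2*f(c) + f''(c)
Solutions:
 f(c) = C1*sin(sqrt(2)*c) + C2*cos(sqrt(2)*c)


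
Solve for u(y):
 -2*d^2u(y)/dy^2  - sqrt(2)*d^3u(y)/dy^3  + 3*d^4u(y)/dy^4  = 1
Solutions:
 u(y) = C1 + C2*y + C3*exp(y*(sqrt(2) + sqrt(26))/6) + C4*exp(y*(-sqrt(26) + sqrt(2))/6) - y^2/4


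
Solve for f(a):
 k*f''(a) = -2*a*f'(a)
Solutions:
 f(a) = C1 + C2*sqrt(k)*erf(a*sqrt(1/k))


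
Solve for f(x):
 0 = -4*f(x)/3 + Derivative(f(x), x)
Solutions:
 f(x) = C1*exp(4*x/3)


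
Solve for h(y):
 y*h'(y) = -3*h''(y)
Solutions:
 h(y) = C1 + C2*erf(sqrt(6)*y/6)


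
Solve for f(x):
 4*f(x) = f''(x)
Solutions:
 f(x) = C1*exp(-2*x) + C2*exp(2*x)


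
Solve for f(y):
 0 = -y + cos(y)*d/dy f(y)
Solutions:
 f(y) = C1 + Integral(y/cos(y), y)


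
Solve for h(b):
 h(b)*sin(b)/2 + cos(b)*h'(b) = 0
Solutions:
 h(b) = C1*sqrt(cos(b))


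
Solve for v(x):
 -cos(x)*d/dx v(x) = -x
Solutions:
 v(x) = C1 + Integral(x/cos(x), x)


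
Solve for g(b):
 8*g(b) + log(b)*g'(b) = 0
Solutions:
 g(b) = C1*exp(-8*li(b))


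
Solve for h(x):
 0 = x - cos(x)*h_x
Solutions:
 h(x) = C1 + Integral(x/cos(x), x)


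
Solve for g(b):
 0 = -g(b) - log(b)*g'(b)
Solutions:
 g(b) = C1*exp(-li(b))


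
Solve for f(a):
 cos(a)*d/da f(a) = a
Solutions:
 f(a) = C1 + Integral(a/cos(a), a)


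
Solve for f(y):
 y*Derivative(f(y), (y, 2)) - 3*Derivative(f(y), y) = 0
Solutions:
 f(y) = C1 + C2*y^4


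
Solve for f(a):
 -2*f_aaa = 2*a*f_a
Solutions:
 f(a) = C1 + Integral(C2*airyai(-a) + C3*airybi(-a), a)


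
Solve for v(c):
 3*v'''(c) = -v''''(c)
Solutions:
 v(c) = C1 + C2*c + C3*c^2 + C4*exp(-3*c)


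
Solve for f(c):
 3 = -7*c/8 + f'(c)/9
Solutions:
 f(c) = C1 + 63*c^2/16 + 27*c


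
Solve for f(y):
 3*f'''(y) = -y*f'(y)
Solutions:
 f(y) = C1 + Integral(C2*airyai(-3^(2/3)*y/3) + C3*airybi(-3^(2/3)*y/3), y)


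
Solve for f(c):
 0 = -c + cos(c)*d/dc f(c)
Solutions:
 f(c) = C1 + Integral(c/cos(c), c)


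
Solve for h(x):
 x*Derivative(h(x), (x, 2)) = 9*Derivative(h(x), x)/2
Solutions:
 h(x) = C1 + C2*x^(11/2)


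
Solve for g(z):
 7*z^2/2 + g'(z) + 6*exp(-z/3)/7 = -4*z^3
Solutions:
 g(z) = C1 - z^4 - 7*z^3/6 + 18*exp(-z/3)/7


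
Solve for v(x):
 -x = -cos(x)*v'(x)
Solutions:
 v(x) = C1 + Integral(x/cos(x), x)


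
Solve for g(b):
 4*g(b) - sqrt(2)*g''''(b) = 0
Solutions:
 g(b) = C1*exp(-2^(3/8)*b) + C2*exp(2^(3/8)*b) + C3*sin(2^(3/8)*b) + C4*cos(2^(3/8)*b)


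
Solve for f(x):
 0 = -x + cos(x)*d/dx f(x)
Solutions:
 f(x) = C1 + Integral(x/cos(x), x)


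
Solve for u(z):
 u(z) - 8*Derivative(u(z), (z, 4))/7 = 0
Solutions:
 u(z) = C1*exp(-14^(1/4)*z/2) + C2*exp(14^(1/4)*z/2) + C3*sin(14^(1/4)*z/2) + C4*cos(14^(1/4)*z/2)


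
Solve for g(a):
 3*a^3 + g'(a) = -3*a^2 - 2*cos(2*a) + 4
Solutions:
 g(a) = C1 - 3*a^4/4 - a^3 + 4*a - sin(2*a)


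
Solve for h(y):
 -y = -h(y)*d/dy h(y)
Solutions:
 h(y) = -sqrt(C1 + y^2)
 h(y) = sqrt(C1 + y^2)


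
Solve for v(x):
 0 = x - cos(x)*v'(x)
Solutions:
 v(x) = C1 + Integral(x/cos(x), x)


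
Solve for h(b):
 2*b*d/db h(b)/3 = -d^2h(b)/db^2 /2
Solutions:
 h(b) = C1 + C2*erf(sqrt(6)*b/3)


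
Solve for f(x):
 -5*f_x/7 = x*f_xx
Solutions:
 f(x) = C1 + C2*x^(2/7)


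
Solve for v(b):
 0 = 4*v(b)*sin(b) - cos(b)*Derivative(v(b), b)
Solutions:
 v(b) = C1/cos(b)^4


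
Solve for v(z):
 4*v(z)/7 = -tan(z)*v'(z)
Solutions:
 v(z) = C1/sin(z)^(4/7)


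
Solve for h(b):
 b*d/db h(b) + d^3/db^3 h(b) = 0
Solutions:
 h(b) = C1 + Integral(C2*airyai(-b) + C3*airybi(-b), b)


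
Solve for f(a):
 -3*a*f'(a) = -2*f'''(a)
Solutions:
 f(a) = C1 + Integral(C2*airyai(2^(2/3)*3^(1/3)*a/2) + C3*airybi(2^(2/3)*3^(1/3)*a/2), a)


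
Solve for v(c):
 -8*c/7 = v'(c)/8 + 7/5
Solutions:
 v(c) = C1 - 32*c^2/7 - 56*c/5


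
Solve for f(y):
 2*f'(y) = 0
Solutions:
 f(y) = C1


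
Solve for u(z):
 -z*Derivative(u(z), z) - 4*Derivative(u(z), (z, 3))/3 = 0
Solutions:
 u(z) = C1 + Integral(C2*airyai(-6^(1/3)*z/2) + C3*airybi(-6^(1/3)*z/2), z)


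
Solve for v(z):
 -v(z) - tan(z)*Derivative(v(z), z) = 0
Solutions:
 v(z) = C1/sin(z)


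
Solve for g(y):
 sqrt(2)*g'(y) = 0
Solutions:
 g(y) = C1


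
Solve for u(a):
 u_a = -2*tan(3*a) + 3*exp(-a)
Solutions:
 u(a) = C1 - log(tan(3*a)^2 + 1)/3 - 3*exp(-a)


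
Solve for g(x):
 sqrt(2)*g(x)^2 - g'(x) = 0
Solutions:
 g(x) = -1/(C1 + sqrt(2)*x)


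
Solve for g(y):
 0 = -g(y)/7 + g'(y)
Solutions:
 g(y) = C1*exp(y/7)


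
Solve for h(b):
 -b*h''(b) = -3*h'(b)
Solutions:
 h(b) = C1 + C2*b^4


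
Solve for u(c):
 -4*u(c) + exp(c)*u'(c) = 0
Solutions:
 u(c) = C1*exp(-4*exp(-c))


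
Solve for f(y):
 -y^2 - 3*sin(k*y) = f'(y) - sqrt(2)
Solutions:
 f(y) = C1 - y^3/3 + sqrt(2)*y + 3*cos(k*y)/k


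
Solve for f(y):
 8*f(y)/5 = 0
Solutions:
 f(y) = 0


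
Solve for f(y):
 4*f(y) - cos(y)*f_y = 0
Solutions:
 f(y) = C1*(sin(y)^2 + 2*sin(y) + 1)/(sin(y)^2 - 2*sin(y) + 1)


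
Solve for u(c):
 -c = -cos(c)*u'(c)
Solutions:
 u(c) = C1 + Integral(c/cos(c), c)


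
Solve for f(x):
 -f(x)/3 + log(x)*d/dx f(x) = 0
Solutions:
 f(x) = C1*exp(li(x)/3)


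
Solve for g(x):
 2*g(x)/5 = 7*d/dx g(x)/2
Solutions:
 g(x) = C1*exp(4*x/35)


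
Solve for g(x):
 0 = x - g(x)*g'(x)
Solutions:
 g(x) = -sqrt(C1 + x^2)
 g(x) = sqrt(C1 + x^2)


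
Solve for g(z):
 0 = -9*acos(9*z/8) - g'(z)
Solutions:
 g(z) = C1 - 9*z*acos(9*z/8) + sqrt(64 - 81*z^2)


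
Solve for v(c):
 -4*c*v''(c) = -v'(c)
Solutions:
 v(c) = C1 + C2*c^(5/4)


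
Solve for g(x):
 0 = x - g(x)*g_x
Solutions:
 g(x) = -sqrt(C1 + x^2)
 g(x) = sqrt(C1 + x^2)


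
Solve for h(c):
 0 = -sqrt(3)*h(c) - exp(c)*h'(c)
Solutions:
 h(c) = C1*exp(sqrt(3)*exp(-c))


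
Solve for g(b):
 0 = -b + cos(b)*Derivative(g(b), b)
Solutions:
 g(b) = C1 + Integral(b/cos(b), b)


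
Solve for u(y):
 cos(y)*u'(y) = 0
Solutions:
 u(y) = C1


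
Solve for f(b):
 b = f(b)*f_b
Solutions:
 f(b) = -sqrt(C1 + b^2)
 f(b) = sqrt(C1 + b^2)


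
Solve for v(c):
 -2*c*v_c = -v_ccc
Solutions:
 v(c) = C1 + Integral(C2*airyai(2^(1/3)*c) + C3*airybi(2^(1/3)*c), c)


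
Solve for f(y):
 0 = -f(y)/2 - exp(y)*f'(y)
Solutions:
 f(y) = C1*exp(exp(-y)/2)


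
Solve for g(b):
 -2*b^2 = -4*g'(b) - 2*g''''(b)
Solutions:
 g(b) = C1 + C4*exp(-2^(1/3)*b) + b^3/6 + (C2*sin(2^(1/3)*sqrt(3)*b/2) + C3*cos(2^(1/3)*sqrt(3)*b/2))*exp(2^(1/3)*b/2)


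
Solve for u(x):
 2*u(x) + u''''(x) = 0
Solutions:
 u(x) = (C1*sin(2^(3/4)*x/2) + C2*cos(2^(3/4)*x/2))*exp(-2^(3/4)*x/2) + (C3*sin(2^(3/4)*x/2) + C4*cos(2^(3/4)*x/2))*exp(2^(3/4)*x/2)


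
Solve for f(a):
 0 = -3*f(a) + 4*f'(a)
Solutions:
 f(a) = C1*exp(3*a/4)


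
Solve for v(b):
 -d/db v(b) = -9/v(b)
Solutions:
 v(b) = -sqrt(C1 + 18*b)
 v(b) = sqrt(C1 + 18*b)


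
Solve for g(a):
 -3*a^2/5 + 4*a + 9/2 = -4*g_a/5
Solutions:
 g(a) = C1 + a^3/4 - 5*a^2/2 - 45*a/8


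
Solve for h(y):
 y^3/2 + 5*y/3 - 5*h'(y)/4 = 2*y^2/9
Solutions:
 h(y) = C1 + y^4/10 - 8*y^3/135 + 2*y^2/3


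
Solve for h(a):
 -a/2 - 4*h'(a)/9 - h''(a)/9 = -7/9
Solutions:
 h(a) = C1 + C2*exp(-4*a) - 9*a^2/16 + 65*a/32


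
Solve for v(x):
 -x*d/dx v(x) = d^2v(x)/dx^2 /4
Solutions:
 v(x) = C1 + C2*erf(sqrt(2)*x)


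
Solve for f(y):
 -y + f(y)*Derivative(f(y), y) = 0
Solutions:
 f(y) = -sqrt(C1 + y^2)
 f(y) = sqrt(C1 + y^2)


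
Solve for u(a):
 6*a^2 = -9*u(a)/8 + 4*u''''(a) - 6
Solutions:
 u(a) = C1*exp(-2^(3/4)*sqrt(3)*a/4) + C2*exp(2^(3/4)*sqrt(3)*a/4) + C3*sin(2^(3/4)*sqrt(3)*a/4) + C4*cos(2^(3/4)*sqrt(3)*a/4) - 16*a^2/3 - 16/3


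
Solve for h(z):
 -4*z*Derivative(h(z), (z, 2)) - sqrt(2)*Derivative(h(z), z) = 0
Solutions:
 h(z) = C1 + C2*z^(1 - sqrt(2)/4)


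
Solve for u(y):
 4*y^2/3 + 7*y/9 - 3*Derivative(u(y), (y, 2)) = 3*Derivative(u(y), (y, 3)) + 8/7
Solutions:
 u(y) = C1 + C2*y + C3*exp(-y) + y^4/27 - 17*y^3/162 + 47*y^2/378


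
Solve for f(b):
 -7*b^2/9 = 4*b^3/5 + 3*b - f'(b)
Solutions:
 f(b) = C1 + b^4/5 + 7*b^3/27 + 3*b^2/2


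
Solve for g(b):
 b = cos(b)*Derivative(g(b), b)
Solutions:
 g(b) = C1 + Integral(b/cos(b), b)


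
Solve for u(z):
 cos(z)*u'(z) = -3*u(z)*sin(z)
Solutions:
 u(z) = C1*cos(z)^3


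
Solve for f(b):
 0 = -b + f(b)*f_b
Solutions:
 f(b) = -sqrt(C1 + b^2)
 f(b) = sqrt(C1 + b^2)


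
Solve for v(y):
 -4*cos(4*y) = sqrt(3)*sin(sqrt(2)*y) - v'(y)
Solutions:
 v(y) = C1 + sin(4*y) - sqrt(6)*cos(sqrt(2)*y)/2


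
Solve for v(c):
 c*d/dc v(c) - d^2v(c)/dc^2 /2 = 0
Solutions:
 v(c) = C1 + C2*erfi(c)


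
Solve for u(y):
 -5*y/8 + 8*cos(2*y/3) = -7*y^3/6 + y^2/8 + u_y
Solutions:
 u(y) = C1 + 7*y^4/24 - y^3/24 - 5*y^2/16 + 12*sin(2*y/3)


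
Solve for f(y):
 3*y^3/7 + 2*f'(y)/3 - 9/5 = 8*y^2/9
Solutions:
 f(y) = C1 - 9*y^4/56 + 4*y^3/9 + 27*y/10


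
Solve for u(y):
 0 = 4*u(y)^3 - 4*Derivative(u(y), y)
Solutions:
 u(y) = -sqrt(2)*sqrt(-1/(C1 + y))/2
 u(y) = sqrt(2)*sqrt(-1/(C1 + y))/2


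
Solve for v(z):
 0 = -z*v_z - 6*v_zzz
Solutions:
 v(z) = C1 + Integral(C2*airyai(-6^(2/3)*z/6) + C3*airybi(-6^(2/3)*z/6), z)


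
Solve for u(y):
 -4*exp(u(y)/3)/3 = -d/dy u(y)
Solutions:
 u(y) = 3*log(-1/(C1 + 4*y)) + 6*log(3)


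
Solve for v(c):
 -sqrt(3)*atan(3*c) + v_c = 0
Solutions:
 v(c) = C1 + sqrt(3)*(c*atan(3*c) - log(9*c^2 + 1)/6)


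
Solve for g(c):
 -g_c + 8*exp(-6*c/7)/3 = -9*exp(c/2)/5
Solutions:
 g(c) = C1 + 18*exp(c/2)/5 - 28*exp(-6*c/7)/9


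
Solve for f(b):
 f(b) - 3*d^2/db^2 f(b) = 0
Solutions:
 f(b) = C1*exp(-sqrt(3)*b/3) + C2*exp(sqrt(3)*b/3)


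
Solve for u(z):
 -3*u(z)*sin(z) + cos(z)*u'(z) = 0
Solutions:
 u(z) = C1/cos(z)^3


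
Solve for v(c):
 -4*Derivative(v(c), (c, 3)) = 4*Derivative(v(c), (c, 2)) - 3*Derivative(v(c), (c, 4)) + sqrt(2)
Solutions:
 v(c) = C1 + C2*c + C3*exp(-2*c/3) + C4*exp(2*c) - sqrt(2)*c^2/8


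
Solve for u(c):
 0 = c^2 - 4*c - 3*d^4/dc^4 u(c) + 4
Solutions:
 u(c) = C1 + C2*c + C3*c^2 + C4*c^3 + c^6/1080 - c^5/90 + c^4/18


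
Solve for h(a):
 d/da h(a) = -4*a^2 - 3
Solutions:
 h(a) = C1 - 4*a^3/3 - 3*a


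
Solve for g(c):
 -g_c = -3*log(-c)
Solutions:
 g(c) = C1 + 3*c*log(-c) - 3*c


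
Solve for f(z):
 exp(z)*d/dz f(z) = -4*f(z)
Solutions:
 f(z) = C1*exp(4*exp(-z))


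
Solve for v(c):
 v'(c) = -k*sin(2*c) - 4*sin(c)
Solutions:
 v(c) = C1 - k*sin(c)^2 + 4*cos(c)


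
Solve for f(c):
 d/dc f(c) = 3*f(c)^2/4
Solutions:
 f(c) = -4/(C1 + 3*c)


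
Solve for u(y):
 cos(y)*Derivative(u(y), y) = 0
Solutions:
 u(y) = C1


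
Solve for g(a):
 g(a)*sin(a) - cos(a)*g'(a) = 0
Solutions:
 g(a) = C1/cos(a)


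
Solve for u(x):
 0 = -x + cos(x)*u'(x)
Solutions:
 u(x) = C1 + Integral(x/cos(x), x)


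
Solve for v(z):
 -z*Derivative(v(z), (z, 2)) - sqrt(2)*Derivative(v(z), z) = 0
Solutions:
 v(z) = C1 + C2*z^(1 - sqrt(2))


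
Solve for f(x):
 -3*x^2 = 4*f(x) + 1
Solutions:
 f(x) = -3*x^2/4 - 1/4


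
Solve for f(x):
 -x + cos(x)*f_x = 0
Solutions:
 f(x) = C1 + Integral(x/cos(x), x)


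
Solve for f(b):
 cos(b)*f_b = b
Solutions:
 f(b) = C1 + Integral(b/cos(b), b)


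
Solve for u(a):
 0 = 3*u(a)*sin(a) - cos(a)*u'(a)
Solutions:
 u(a) = C1/cos(a)^3


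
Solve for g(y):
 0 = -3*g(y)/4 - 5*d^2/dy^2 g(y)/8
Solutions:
 g(y) = C1*sin(sqrt(30)*y/5) + C2*cos(sqrt(30)*y/5)


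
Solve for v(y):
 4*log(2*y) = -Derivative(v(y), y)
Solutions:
 v(y) = C1 - 4*y*log(y) - y*log(16) + 4*y


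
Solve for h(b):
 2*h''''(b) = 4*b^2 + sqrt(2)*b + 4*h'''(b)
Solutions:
 h(b) = C1 + C2*b + C3*b^2 + C4*exp(2*b) - b^5/60 + b^4*(-4 - sqrt(2))/96 + b^3*(-4 - sqrt(2))/48


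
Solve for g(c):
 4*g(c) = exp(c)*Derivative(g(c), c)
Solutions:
 g(c) = C1*exp(-4*exp(-c))


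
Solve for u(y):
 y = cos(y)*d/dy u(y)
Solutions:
 u(y) = C1 + Integral(y/cos(y), y)


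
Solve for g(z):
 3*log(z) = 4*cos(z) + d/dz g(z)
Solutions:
 g(z) = C1 + 3*z*log(z) - 3*z - 4*sin(z)


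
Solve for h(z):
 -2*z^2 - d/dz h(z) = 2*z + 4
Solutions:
 h(z) = C1 - 2*z^3/3 - z^2 - 4*z


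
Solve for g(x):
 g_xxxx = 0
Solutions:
 g(x) = C1 + C2*x + C3*x^2 + C4*x^3


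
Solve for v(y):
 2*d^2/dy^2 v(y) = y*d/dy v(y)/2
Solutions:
 v(y) = C1 + C2*erfi(sqrt(2)*y/4)


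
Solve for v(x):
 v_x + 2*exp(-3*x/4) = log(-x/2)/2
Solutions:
 v(x) = C1 + x*log(-x)/2 + x*(-1 - log(2))/2 + 8*exp(-3*x/4)/3


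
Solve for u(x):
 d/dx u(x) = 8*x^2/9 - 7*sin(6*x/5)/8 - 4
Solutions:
 u(x) = C1 + 8*x^3/27 - 4*x + 35*cos(6*x/5)/48


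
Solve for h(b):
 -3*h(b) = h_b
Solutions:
 h(b) = C1*exp(-3*b)


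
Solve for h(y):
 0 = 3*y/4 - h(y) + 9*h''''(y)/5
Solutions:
 h(y) = C1*exp(-sqrt(3)*5^(1/4)*y/3) + C2*exp(sqrt(3)*5^(1/4)*y/3) + C3*sin(sqrt(3)*5^(1/4)*y/3) + C4*cos(sqrt(3)*5^(1/4)*y/3) + 3*y/4


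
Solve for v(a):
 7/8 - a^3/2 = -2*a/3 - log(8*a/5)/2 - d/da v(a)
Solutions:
 v(a) = C1 + a^4/8 - a^2/3 - a*log(a)/2 - 3*a*log(2)/2 - 3*a/8 + a*log(5)/2


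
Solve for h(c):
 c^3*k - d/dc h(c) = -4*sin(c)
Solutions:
 h(c) = C1 + c^4*k/4 - 4*cos(c)


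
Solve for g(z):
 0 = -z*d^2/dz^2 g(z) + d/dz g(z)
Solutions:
 g(z) = C1 + C2*z^2


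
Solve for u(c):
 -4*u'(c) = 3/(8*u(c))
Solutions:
 u(c) = -sqrt(C1 - 3*c)/4
 u(c) = sqrt(C1 - 3*c)/4


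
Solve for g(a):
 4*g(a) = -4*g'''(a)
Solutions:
 g(a) = C3*exp(-a) + (C1*sin(sqrt(3)*a/2) + C2*cos(sqrt(3)*a/2))*exp(a/2)


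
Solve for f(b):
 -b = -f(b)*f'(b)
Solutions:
 f(b) = -sqrt(C1 + b^2)
 f(b) = sqrt(C1 + b^2)


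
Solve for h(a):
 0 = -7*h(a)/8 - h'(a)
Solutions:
 h(a) = C1*exp(-7*a/8)


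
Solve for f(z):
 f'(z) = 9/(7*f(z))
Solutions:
 f(z) = -sqrt(C1 + 126*z)/7
 f(z) = sqrt(C1 + 126*z)/7


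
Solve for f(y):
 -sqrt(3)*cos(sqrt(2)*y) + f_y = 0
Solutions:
 f(y) = C1 + sqrt(6)*sin(sqrt(2)*y)/2


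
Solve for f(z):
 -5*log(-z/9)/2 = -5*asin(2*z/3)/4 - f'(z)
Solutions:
 f(z) = C1 + 5*z*log(-z)/2 - 5*z*asin(2*z/3)/4 - 5*z*log(3) - 5*z/2 - 5*sqrt(9 - 4*z^2)/8


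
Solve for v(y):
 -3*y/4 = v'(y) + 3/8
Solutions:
 v(y) = C1 - 3*y^2/8 - 3*y/8


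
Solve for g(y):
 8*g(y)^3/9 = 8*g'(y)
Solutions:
 g(y) = -3*sqrt(2)*sqrt(-1/(C1 + y))/2
 g(y) = 3*sqrt(2)*sqrt(-1/(C1 + y))/2


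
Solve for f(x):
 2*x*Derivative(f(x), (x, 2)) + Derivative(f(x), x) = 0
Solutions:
 f(x) = C1 + C2*sqrt(x)


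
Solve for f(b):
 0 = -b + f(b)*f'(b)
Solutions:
 f(b) = -sqrt(C1 + b^2)
 f(b) = sqrt(C1 + b^2)


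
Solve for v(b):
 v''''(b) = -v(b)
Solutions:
 v(b) = (C1*sin(sqrt(2)*b/2) + C2*cos(sqrt(2)*b/2))*exp(-sqrt(2)*b/2) + (C3*sin(sqrt(2)*b/2) + C4*cos(sqrt(2)*b/2))*exp(sqrt(2)*b/2)


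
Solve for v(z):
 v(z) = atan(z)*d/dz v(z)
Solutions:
 v(z) = C1*exp(Integral(1/atan(z), z))


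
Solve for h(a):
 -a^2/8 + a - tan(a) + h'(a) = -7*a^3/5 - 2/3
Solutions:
 h(a) = C1 - 7*a^4/20 + a^3/24 - a^2/2 - 2*a/3 - log(cos(a))


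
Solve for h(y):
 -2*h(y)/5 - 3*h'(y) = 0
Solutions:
 h(y) = C1*exp(-2*y/15)


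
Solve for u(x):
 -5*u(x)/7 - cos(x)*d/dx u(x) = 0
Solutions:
 u(x) = C1*(sin(x) - 1)^(5/14)/(sin(x) + 1)^(5/14)


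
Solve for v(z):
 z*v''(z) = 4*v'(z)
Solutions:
 v(z) = C1 + C2*z^5


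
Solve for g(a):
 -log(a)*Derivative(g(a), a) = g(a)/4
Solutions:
 g(a) = C1*exp(-li(a)/4)


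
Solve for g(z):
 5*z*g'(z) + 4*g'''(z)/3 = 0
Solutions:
 g(z) = C1 + Integral(C2*airyai(-30^(1/3)*z/2) + C3*airybi(-30^(1/3)*z/2), z)


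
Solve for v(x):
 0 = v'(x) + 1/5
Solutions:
 v(x) = C1 - x/5


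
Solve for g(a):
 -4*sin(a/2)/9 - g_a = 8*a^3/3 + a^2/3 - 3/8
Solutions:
 g(a) = C1 - 2*a^4/3 - a^3/9 + 3*a/8 + 8*cos(a/2)/9


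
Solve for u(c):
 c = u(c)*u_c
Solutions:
 u(c) = -sqrt(C1 + c^2)
 u(c) = sqrt(C1 + c^2)


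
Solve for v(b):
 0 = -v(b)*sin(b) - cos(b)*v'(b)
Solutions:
 v(b) = C1*cos(b)


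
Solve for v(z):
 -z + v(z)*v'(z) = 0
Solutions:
 v(z) = -sqrt(C1 + z^2)
 v(z) = sqrt(C1 + z^2)


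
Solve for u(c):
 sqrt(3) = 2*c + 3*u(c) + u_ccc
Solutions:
 u(c) = C3*exp(-3^(1/3)*c) - 2*c/3 + (C1*sin(3^(5/6)*c/2) + C2*cos(3^(5/6)*c/2))*exp(3^(1/3)*c/2) + sqrt(3)/3


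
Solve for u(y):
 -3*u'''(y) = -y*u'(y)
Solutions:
 u(y) = C1 + Integral(C2*airyai(3^(2/3)*y/3) + C3*airybi(3^(2/3)*y/3), y)


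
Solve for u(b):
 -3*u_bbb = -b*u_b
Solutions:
 u(b) = C1 + Integral(C2*airyai(3^(2/3)*b/3) + C3*airybi(3^(2/3)*b/3), b)


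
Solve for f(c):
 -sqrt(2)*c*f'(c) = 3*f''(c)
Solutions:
 f(c) = C1 + C2*erf(2^(3/4)*sqrt(3)*c/6)


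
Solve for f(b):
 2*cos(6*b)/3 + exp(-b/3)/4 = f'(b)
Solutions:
 f(b) = C1 + sin(6*b)/9 - 3*exp(-b/3)/4


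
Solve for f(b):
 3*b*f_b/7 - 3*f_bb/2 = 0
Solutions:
 f(b) = C1 + C2*erfi(sqrt(7)*b/7)


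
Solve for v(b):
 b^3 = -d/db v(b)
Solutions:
 v(b) = C1 - b^4/4


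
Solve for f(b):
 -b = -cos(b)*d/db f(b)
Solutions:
 f(b) = C1 + Integral(b/cos(b), b)


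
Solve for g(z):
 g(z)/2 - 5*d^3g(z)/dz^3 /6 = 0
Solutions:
 g(z) = C3*exp(3^(1/3)*5^(2/3)*z/5) + (C1*sin(3^(5/6)*5^(2/3)*z/10) + C2*cos(3^(5/6)*5^(2/3)*z/10))*exp(-3^(1/3)*5^(2/3)*z/10)


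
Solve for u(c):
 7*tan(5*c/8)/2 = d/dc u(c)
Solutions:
 u(c) = C1 - 28*log(cos(5*c/8))/5


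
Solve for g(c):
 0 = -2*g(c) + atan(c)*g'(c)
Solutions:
 g(c) = C1*exp(2*Integral(1/atan(c), c))


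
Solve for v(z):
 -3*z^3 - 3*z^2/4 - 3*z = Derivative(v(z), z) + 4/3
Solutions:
 v(z) = C1 - 3*z^4/4 - z^3/4 - 3*z^2/2 - 4*z/3


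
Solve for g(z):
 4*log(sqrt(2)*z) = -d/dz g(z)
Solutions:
 g(z) = C1 - 4*z*log(z) - z*log(4) + 4*z


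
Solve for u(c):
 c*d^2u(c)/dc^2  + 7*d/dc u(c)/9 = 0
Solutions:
 u(c) = C1 + C2*c^(2/9)


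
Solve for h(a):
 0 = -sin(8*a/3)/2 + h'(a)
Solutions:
 h(a) = C1 - 3*cos(8*a/3)/16


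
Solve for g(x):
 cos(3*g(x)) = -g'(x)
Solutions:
 g(x) = -asin((C1 + exp(6*x))/(C1 - exp(6*x)))/3 + pi/3
 g(x) = asin((C1 + exp(6*x))/(C1 - exp(6*x)))/3


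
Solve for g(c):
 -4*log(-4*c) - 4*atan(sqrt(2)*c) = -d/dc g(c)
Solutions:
 g(c) = C1 + 4*c*log(-c) + 4*c*atan(sqrt(2)*c) - 4*c + 8*c*log(2) - sqrt(2)*log(2*c^2 + 1)


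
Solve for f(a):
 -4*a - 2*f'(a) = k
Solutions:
 f(a) = C1 - a^2 - a*k/2


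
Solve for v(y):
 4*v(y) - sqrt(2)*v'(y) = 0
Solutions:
 v(y) = C1*exp(2*sqrt(2)*y)


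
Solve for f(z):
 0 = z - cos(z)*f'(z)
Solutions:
 f(z) = C1 + Integral(z/cos(z), z)


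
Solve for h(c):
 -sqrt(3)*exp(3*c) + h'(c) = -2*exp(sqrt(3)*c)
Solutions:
 h(c) = C1 + sqrt(3)*exp(3*c)/3 - 2*sqrt(3)*exp(sqrt(3)*c)/3


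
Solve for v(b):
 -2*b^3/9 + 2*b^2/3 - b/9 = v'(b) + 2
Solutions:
 v(b) = C1 - b^4/18 + 2*b^3/9 - b^2/18 - 2*b


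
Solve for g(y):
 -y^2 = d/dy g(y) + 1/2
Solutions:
 g(y) = C1 - y^3/3 - y/2


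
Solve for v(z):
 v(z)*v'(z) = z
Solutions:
 v(z) = -sqrt(C1 + z^2)
 v(z) = sqrt(C1 + z^2)


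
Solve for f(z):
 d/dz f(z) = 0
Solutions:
 f(z) = C1


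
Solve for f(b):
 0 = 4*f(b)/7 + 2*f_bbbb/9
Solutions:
 f(b) = (C1*sin(14^(3/4)*sqrt(3)*b/14) + C2*cos(14^(3/4)*sqrt(3)*b/14))*exp(-14^(3/4)*sqrt(3)*b/14) + (C3*sin(14^(3/4)*sqrt(3)*b/14) + C4*cos(14^(3/4)*sqrt(3)*b/14))*exp(14^(3/4)*sqrt(3)*b/14)


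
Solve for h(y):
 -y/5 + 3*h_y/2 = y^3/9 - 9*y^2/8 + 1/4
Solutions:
 h(y) = C1 + y^4/54 - y^3/4 + y^2/15 + y/6


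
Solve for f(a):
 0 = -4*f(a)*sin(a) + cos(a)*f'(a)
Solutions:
 f(a) = C1/cos(a)^4


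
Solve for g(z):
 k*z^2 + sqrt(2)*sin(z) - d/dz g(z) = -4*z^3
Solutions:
 g(z) = C1 + k*z^3/3 + z^4 - sqrt(2)*cos(z)


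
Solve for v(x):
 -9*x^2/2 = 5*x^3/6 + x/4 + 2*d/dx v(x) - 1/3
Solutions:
 v(x) = C1 - 5*x^4/48 - 3*x^3/4 - x^2/16 + x/6


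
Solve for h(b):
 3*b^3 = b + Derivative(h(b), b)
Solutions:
 h(b) = C1 + 3*b^4/4 - b^2/2


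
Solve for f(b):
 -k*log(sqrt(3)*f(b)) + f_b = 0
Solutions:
 Integral(1/(2*log(_y) + log(3)), (_y, f(b))) = C1 + b*k/2


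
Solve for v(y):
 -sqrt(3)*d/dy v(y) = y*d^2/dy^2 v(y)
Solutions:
 v(y) = C1 + C2*y^(1 - sqrt(3))


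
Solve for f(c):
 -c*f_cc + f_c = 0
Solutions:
 f(c) = C1 + C2*c^2


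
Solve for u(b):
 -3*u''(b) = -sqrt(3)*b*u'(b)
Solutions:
 u(b) = C1 + C2*erfi(sqrt(2)*3^(3/4)*b/6)


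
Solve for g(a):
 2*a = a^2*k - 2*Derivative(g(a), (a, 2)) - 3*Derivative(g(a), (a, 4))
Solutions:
 g(a) = C1 + C2*a + C3*sin(sqrt(6)*a/3) + C4*cos(sqrt(6)*a/3) + a^4*k/24 - a^3/6 - 3*a^2*k/4


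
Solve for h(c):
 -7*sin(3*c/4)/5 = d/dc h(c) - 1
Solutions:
 h(c) = C1 + c + 28*cos(3*c/4)/15


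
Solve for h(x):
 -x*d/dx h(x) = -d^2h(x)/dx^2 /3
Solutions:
 h(x) = C1 + C2*erfi(sqrt(6)*x/2)


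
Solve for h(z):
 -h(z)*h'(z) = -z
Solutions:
 h(z) = -sqrt(C1 + z^2)
 h(z) = sqrt(C1 + z^2)


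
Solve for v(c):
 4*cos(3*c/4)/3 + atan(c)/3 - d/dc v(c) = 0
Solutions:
 v(c) = C1 + c*atan(c)/3 - log(c^2 + 1)/6 + 16*sin(3*c/4)/9


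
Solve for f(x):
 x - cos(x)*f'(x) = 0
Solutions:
 f(x) = C1 + Integral(x/cos(x), x)


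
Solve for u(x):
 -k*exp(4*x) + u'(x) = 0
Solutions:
 u(x) = C1 + k*exp(4*x)/4


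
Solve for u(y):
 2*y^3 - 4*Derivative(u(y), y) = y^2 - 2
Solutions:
 u(y) = C1 + y^4/8 - y^3/12 + y/2


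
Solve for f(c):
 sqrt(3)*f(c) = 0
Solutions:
 f(c) = 0


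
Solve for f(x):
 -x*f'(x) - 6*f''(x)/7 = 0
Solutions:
 f(x) = C1 + C2*erf(sqrt(21)*x/6)


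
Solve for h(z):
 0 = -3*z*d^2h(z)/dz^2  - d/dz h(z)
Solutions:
 h(z) = C1 + C2*z^(2/3)


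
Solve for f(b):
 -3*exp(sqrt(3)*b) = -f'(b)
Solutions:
 f(b) = C1 + sqrt(3)*exp(sqrt(3)*b)


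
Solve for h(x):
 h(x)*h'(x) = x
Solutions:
 h(x) = -sqrt(C1 + x^2)
 h(x) = sqrt(C1 + x^2)


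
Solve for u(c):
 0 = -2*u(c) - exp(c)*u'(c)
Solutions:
 u(c) = C1*exp(2*exp(-c))


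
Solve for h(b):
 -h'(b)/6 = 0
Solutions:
 h(b) = C1


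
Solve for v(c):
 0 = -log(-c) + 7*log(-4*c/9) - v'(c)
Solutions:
 v(c) = C1 + 6*c*log(-c) + 2*c*(-7*log(3) - 3 + 7*log(2))


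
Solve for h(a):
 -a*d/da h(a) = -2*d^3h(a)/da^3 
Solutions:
 h(a) = C1 + Integral(C2*airyai(2^(2/3)*a/2) + C3*airybi(2^(2/3)*a/2), a)


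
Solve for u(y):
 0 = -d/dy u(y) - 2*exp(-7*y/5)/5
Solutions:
 u(y) = C1 + 2*exp(-7*y/5)/7


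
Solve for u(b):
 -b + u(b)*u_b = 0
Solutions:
 u(b) = -sqrt(C1 + b^2)
 u(b) = sqrt(C1 + b^2)


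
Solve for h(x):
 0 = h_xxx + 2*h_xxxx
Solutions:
 h(x) = C1 + C2*x + C3*x^2 + C4*exp(-x/2)


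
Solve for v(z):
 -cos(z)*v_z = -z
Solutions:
 v(z) = C1 + Integral(z/cos(z), z)


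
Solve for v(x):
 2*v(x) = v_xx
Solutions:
 v(x) = C1*exp(-sqrt(2)*x) + C2*exp(sqrt(2)*x)


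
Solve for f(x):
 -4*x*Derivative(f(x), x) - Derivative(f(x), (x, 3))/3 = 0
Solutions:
 f(x) = C1 + Integral(C2*airyai(-12^(1/3)*x) + C3*airybi(-12^(1/3)*x), x)


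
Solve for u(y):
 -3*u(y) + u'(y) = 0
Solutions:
 u(y) = C1*exp(3*y)


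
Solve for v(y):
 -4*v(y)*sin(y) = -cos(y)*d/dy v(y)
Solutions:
 v(y) = C1/cos(y)^4


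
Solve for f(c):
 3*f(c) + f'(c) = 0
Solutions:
 f(c) = C1*exp(-3*c)


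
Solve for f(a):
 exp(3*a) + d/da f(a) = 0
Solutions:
 f(a) = C1 - exp(3*a)/3


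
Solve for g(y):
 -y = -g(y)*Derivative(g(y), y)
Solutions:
 g(y) = -sqrt(C1 + y^2)
 g(y) = sqrt(C1 + y^2)


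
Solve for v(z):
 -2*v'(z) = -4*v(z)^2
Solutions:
 v(z) = -1/(C1 + 2*z)


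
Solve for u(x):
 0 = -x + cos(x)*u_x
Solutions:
 u(x) = C1 + Integral(x/cos(x), x)


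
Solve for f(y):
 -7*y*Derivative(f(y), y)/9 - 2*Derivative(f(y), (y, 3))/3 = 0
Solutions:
 f(y) = C1 + Integral(C2*airyai(-6^(2/3)*7^(1/3)*y/6) + C3*airybi(-6^(2/3)*7^(1/3)*y/6), y)


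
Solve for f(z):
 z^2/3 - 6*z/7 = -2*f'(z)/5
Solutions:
 f(z) = C1 - 5*z^3/18 + 15*z^2/14


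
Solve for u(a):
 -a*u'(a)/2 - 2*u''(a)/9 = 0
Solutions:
 u(a) = C1 + C2*erf(3*sqrt(2)*a/4)


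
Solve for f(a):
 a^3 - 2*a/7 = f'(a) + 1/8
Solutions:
 f(a) = C1 + a^4/4 - a^2/7 - a/8


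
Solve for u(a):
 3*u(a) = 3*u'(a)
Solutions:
 u(a) = C1*exp(a)


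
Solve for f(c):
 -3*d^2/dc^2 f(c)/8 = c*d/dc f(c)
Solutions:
 f(c) = C1 + C2*erf(2*sqrt(3)*c/3)


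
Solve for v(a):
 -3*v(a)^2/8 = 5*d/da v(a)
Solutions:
 v(a) = 40/(C1 + 3*a)


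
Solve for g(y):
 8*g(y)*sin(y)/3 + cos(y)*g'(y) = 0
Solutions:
 g(y) = C1*cos(y)^(8/3)


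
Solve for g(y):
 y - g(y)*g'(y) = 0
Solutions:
 g(y) = -sqrt(C1 + y^2)
 g(y) = sqrt(C1 + y^2)


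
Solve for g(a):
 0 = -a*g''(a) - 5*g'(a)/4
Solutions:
 g(a) = C1 + C2/a^(1/4)


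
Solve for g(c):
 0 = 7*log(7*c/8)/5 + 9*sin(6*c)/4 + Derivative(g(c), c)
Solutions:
 g(c) = C1 - 7*c*log(c)/5 - 7*c*log(7)/5 + 7*c/5 + 21*c*log(2)/5 + 3*cos(6*c)/8


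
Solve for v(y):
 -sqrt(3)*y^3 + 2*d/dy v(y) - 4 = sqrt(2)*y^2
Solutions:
 v(y) = C1 + sqrt(3)*y^4/8 + sqrt(2)*y^3/6 + 2*y


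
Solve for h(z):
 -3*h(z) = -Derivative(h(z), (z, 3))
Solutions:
 h(z) = C3*exp(3^(1/3)*z) + (C1*sin(3^(5/6)*z/2) + C2*cos(3^(5/6)*z/2))*exp(-3^(1/3)*z/2)


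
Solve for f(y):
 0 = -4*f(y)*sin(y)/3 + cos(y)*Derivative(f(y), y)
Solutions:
 f(y) = C1/cos(y)^(4/3)


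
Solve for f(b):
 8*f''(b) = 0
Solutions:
 f(b) = C1 + C2*b


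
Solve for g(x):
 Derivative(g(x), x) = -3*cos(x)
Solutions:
 g(x) = C1 - 3*sin(x)


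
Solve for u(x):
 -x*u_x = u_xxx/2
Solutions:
 u(x) = C1 + Integral(C2*airyai(-2^(1/3)*x) + C3*airybi(-2^(1/3)*x), x)


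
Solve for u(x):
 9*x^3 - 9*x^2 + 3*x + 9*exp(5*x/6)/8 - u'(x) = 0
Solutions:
 u(x) = C1 + 9*x^4/4 - 3*x^3 + 3*x^2/2 + 27*exp(5*x/6)/20


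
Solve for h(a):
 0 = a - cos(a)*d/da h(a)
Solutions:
 h(a) = C1 + Integral(a/cos(a), a)
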